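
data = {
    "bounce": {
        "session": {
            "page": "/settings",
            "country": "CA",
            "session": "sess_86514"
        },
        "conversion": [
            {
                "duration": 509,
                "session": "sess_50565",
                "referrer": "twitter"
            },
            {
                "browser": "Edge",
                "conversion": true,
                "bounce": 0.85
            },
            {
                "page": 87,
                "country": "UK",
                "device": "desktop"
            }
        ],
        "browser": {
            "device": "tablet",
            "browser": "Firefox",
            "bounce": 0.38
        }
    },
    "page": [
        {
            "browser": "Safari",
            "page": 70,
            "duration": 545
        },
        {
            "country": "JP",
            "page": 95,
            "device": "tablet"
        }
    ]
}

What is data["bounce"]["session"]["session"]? "sess_86514"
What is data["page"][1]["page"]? 95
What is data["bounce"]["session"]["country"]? "CA"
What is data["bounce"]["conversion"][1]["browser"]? "Edge"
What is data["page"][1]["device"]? "tablet"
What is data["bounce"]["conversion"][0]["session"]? "sess_50565"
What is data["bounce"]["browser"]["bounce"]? 0.38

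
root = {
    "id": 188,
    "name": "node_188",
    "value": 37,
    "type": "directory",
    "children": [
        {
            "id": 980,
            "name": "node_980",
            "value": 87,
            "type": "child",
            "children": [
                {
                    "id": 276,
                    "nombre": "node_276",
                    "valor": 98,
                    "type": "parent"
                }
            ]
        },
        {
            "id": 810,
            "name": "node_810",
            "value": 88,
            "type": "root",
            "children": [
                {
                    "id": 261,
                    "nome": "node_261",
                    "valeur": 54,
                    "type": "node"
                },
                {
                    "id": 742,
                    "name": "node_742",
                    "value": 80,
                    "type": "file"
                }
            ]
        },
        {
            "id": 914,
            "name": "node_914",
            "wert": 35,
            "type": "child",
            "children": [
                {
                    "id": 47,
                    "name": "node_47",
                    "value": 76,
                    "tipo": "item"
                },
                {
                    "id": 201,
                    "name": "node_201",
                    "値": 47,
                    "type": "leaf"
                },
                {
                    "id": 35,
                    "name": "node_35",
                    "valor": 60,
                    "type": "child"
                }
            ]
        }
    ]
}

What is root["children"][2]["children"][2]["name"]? "node_35"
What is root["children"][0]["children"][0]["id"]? 276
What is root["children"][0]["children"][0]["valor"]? 98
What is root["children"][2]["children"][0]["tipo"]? "item"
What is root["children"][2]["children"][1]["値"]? 47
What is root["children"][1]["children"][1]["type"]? "file"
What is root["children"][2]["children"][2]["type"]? "child"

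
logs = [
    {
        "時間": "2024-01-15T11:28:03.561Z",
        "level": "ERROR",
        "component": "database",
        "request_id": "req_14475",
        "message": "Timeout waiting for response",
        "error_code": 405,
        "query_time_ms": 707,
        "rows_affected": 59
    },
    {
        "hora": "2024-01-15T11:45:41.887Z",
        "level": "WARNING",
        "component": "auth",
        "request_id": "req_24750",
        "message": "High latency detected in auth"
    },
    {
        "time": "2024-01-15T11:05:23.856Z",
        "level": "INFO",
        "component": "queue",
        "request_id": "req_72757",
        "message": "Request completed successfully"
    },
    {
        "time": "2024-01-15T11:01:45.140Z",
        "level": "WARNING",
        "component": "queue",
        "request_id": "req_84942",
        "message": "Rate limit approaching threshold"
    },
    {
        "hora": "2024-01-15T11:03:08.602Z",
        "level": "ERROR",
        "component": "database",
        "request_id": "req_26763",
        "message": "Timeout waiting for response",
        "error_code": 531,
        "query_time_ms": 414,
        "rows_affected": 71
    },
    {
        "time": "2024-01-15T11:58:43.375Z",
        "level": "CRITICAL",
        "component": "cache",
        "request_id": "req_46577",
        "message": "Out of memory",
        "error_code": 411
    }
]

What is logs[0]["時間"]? "2024-01-15T11:28:03.561Z"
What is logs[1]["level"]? "WARNING"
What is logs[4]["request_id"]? "req_26763"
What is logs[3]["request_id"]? "req_84942"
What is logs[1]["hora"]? "2024-01-15T11:45:41.887Z"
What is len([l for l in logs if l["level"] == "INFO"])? 1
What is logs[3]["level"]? "WARNING"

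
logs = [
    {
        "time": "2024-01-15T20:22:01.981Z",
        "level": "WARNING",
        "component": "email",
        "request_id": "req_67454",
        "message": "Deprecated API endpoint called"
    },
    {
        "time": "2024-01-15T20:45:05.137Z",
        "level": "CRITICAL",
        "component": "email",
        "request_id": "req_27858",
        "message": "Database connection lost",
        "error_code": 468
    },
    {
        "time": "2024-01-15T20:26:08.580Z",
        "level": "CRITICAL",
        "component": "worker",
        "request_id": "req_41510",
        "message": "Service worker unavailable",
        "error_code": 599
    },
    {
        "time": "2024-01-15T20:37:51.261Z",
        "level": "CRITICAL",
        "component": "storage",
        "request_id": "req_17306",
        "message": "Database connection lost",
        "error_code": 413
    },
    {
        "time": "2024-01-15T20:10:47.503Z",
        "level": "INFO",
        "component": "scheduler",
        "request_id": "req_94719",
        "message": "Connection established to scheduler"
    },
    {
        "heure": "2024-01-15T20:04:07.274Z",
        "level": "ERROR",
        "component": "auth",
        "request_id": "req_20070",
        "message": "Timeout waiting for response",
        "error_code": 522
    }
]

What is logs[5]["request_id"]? "req_20070"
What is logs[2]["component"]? "worker"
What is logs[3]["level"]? "CRITICAL"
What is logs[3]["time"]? "2024-01-15T20:37:51.261Z"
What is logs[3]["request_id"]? "req_17306"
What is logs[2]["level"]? "CRITICAL"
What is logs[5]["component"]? "auth"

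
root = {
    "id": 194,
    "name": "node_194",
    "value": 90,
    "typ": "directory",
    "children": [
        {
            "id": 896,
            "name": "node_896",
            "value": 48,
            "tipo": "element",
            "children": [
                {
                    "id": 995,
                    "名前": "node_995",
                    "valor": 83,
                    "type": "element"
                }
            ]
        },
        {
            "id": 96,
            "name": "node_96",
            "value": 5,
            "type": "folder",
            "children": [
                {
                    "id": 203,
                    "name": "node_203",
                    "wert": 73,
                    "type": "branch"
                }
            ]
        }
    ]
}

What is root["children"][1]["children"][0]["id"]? 203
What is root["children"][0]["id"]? 896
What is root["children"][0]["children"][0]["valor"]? 83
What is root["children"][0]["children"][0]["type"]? "element"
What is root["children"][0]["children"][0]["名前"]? "node_995"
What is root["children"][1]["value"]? 5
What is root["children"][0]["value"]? 48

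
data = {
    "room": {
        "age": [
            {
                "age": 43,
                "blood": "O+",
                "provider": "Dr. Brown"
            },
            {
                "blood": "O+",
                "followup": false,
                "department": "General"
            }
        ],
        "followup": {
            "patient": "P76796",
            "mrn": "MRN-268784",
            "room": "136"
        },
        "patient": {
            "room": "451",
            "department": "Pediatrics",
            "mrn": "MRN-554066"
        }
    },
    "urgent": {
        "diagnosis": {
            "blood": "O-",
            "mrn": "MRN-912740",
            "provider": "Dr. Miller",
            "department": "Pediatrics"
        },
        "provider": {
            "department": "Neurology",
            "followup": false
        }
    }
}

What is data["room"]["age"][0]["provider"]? "Dr. Brown"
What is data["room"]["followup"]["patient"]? "P76796"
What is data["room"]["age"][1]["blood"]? "O+"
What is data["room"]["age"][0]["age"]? 43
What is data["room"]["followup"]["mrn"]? "MRN-268784"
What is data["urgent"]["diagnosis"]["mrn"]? "MRN-912740"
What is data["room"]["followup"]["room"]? "136"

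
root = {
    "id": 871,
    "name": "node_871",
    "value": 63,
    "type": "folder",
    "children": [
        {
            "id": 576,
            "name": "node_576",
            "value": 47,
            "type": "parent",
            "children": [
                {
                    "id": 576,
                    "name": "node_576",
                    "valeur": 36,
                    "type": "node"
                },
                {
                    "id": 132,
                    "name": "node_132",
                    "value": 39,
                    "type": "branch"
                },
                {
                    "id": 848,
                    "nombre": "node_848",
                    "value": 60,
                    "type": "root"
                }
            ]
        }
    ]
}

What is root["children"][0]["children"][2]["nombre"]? "node_848"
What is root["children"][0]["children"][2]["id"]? 848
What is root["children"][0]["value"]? 47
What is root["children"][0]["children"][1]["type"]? "branch"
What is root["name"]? "node_871"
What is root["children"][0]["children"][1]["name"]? "node_132"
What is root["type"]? "folder"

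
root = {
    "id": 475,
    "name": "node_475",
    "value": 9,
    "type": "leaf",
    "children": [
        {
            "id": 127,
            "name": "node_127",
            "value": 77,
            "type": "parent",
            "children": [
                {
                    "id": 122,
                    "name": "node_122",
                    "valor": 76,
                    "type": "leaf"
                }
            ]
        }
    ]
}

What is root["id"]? 475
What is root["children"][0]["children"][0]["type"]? "leaf"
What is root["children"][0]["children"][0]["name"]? "node_122"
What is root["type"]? "leaf"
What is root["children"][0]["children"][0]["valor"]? 76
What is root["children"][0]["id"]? 127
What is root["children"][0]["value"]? 77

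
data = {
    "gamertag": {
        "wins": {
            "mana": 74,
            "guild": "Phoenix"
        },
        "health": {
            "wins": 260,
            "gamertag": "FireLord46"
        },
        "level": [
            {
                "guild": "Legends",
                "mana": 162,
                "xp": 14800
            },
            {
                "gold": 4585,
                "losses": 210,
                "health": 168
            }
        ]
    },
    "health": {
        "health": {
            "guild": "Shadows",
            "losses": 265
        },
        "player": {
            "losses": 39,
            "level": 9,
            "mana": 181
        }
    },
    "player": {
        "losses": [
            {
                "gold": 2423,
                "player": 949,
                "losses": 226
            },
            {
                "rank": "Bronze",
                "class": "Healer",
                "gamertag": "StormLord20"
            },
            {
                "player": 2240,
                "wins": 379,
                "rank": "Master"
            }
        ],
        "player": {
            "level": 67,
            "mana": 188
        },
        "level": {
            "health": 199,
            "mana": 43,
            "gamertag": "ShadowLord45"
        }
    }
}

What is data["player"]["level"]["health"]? 199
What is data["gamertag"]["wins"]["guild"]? "Phoenix"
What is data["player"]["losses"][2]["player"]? 2240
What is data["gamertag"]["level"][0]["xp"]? 14800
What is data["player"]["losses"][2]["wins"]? 379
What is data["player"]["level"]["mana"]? 43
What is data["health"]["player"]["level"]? 9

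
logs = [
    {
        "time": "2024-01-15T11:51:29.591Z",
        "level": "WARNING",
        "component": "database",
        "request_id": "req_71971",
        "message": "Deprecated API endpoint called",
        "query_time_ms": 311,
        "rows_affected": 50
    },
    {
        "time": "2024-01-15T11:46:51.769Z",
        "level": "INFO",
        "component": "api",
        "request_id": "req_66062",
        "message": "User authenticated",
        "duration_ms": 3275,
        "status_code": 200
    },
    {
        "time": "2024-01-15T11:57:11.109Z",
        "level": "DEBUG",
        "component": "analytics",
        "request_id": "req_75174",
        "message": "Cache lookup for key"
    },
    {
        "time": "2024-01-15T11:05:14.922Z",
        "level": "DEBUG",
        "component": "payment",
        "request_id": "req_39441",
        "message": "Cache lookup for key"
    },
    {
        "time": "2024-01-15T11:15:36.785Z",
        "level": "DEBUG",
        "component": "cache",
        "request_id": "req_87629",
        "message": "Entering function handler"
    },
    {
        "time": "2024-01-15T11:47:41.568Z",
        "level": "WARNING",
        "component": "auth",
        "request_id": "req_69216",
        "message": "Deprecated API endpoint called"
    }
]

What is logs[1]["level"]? "INFO"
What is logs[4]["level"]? "DEBUG"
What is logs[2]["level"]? "DEBUG"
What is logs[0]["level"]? "WARNING"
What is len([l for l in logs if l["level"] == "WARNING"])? 2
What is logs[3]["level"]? "DEBUG"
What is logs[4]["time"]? "2024-01-15T11:15:36.785Z"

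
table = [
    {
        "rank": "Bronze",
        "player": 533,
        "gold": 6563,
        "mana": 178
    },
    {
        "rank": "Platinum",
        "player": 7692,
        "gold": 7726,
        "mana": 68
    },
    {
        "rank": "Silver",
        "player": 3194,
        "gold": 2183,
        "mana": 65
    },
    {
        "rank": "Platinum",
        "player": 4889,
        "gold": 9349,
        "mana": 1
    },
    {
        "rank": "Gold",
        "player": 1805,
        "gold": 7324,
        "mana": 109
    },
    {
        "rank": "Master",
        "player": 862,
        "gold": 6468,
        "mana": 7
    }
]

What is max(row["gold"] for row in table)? 9349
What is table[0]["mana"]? 178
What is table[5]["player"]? 862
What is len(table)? 6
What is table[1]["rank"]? "Platinum"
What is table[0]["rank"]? "Bronze"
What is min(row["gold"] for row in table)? 2183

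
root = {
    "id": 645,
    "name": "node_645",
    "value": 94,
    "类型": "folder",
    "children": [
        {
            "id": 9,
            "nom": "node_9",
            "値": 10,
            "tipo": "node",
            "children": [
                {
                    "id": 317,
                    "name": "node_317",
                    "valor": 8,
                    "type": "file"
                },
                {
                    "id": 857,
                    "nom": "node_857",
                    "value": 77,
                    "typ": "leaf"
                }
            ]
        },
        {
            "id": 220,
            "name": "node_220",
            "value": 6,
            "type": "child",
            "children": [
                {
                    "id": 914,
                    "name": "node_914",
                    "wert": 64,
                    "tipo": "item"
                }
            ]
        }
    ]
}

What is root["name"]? "node_645"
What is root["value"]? 94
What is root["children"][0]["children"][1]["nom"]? "node_857"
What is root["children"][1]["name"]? "node_220"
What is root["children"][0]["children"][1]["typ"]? "leaf"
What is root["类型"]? "folder"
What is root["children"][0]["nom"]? "node_9"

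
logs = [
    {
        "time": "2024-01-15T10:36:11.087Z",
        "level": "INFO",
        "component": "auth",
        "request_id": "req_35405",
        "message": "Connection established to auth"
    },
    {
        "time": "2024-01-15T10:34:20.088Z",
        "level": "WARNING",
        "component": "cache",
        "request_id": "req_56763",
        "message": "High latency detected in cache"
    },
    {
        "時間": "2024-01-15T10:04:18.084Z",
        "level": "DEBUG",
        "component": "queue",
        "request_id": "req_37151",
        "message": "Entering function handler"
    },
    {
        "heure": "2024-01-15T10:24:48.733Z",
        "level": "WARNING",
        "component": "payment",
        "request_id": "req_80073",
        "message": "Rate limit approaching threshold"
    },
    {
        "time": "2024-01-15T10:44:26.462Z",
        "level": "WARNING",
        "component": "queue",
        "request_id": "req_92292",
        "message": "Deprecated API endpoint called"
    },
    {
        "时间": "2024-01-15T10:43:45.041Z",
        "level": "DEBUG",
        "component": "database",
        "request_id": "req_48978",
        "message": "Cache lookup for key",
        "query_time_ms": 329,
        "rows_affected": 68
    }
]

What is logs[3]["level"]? "WARNING"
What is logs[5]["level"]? "DEBUG"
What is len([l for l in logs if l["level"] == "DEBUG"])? 2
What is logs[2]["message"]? "Entering function handler"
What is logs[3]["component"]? "payment"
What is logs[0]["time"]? "2024-01-15T10:36:11.087Z"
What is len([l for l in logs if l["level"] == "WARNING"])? 3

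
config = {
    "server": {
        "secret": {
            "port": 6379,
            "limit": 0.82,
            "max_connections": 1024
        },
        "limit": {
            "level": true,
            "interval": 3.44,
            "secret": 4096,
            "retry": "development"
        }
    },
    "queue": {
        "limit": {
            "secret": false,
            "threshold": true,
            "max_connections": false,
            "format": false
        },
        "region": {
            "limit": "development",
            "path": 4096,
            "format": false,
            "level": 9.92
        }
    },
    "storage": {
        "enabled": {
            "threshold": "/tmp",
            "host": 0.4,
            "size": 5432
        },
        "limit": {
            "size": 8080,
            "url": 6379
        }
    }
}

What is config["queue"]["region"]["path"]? 4096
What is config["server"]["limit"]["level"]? True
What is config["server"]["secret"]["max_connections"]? 1024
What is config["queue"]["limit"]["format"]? False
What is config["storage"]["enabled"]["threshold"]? "/tmp"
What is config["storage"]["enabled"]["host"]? 0.4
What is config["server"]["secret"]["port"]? 6379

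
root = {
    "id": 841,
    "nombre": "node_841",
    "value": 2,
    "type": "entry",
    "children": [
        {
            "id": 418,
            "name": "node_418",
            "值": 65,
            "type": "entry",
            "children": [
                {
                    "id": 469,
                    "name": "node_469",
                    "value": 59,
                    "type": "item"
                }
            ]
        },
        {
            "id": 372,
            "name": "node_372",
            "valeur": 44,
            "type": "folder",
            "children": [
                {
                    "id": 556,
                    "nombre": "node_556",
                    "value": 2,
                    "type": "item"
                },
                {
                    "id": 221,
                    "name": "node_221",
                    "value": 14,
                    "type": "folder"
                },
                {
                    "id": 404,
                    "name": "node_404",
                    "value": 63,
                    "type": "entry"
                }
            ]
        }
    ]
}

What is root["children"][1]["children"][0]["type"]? "item"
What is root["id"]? 841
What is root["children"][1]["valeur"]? 44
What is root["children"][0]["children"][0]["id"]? 469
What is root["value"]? 2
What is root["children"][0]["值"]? 65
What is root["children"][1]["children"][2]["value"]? 63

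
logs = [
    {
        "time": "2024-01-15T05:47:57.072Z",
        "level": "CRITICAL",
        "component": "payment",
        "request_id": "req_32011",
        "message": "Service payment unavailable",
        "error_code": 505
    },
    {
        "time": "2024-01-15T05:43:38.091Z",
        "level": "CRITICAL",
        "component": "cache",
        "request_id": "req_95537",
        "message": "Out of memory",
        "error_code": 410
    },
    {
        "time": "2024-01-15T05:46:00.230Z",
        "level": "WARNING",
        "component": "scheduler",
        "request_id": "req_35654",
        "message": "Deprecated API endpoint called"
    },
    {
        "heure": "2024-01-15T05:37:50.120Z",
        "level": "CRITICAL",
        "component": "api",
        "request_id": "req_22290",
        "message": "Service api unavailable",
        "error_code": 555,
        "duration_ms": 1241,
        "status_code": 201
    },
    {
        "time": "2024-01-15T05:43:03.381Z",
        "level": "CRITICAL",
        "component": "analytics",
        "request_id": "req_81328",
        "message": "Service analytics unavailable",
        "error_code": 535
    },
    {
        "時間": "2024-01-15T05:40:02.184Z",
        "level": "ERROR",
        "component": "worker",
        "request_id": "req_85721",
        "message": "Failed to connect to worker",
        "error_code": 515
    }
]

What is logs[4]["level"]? "CRITICAL"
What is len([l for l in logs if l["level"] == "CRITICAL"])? 4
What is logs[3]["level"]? "CRITICAL"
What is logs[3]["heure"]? "2024-01-15T05:37:50.120Z"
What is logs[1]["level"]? "CRITICAL"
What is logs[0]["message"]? "Service payment unavailable"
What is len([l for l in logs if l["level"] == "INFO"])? 0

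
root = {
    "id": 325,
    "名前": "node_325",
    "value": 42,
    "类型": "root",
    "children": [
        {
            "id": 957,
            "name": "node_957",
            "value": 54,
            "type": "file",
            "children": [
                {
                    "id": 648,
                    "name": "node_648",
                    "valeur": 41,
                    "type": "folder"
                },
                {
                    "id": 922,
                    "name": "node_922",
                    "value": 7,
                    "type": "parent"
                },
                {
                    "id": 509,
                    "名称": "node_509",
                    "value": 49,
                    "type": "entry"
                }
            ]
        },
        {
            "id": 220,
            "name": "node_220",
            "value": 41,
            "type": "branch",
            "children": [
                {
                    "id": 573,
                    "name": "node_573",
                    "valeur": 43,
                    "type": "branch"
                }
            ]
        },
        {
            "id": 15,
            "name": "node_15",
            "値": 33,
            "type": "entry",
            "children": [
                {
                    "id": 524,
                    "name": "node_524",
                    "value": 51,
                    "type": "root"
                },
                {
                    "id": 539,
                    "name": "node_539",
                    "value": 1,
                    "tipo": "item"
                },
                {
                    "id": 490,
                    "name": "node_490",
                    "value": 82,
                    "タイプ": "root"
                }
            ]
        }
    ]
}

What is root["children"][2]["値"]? 33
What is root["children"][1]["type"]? "branch"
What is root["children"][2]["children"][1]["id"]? 539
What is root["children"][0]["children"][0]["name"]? "node_648"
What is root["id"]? 325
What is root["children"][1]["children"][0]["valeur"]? 43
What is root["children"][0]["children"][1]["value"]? 7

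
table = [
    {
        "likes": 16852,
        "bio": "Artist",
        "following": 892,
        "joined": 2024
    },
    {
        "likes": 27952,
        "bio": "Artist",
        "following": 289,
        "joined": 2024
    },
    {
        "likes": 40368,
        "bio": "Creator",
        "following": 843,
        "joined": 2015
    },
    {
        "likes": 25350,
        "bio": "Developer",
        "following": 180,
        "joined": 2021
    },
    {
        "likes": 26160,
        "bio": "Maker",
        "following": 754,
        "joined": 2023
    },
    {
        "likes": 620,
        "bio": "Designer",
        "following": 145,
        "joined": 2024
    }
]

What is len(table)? 6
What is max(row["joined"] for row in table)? 2024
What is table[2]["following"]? 843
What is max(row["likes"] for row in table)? 40368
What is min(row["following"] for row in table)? 145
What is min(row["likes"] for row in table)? 620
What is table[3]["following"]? 180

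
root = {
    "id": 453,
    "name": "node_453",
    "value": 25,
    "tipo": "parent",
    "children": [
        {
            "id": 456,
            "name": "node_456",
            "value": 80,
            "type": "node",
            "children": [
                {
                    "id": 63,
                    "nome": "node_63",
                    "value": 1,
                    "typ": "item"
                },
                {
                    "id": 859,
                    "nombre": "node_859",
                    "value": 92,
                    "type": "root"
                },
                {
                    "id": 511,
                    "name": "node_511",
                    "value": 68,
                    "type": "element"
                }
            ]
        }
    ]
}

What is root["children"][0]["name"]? "node_456"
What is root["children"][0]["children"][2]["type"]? "element"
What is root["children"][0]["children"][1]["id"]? 859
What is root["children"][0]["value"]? 80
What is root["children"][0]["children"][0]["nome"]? "node_63"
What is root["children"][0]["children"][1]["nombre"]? "node_859"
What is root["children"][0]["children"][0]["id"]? 63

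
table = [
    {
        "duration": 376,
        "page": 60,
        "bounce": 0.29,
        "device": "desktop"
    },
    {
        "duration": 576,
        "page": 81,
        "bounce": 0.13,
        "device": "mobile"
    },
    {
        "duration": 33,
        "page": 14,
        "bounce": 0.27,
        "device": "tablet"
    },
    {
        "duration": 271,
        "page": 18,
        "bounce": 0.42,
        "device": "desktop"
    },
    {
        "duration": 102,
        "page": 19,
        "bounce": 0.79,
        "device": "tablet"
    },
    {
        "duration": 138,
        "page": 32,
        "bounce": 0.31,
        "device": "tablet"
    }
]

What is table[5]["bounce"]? 0.31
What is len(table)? 6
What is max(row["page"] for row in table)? 81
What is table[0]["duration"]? 376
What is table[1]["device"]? "mobile"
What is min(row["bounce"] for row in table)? 0.13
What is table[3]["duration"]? 271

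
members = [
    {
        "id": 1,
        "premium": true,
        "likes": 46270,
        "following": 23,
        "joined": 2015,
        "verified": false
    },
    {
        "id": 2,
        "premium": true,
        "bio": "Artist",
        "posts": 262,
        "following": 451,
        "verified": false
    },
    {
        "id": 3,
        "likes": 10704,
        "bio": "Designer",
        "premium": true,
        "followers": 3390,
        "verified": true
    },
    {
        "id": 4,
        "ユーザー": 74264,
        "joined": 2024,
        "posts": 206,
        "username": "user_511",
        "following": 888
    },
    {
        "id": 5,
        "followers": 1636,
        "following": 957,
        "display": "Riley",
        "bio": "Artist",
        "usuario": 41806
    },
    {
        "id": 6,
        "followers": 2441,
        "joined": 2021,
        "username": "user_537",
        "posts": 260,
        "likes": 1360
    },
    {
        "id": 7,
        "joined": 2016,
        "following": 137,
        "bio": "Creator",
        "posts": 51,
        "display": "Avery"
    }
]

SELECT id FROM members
[1, 2, 3, 4, 5, 6, 7]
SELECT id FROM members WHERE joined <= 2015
[1]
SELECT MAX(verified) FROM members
True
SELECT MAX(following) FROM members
957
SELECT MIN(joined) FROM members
2015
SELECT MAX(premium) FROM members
True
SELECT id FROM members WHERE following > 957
[]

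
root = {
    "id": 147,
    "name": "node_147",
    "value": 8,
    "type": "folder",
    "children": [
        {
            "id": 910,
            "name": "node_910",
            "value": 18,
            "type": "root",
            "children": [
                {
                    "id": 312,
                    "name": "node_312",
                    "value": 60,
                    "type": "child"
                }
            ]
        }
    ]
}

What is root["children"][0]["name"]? "node_910"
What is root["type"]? "folder"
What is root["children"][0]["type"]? "root"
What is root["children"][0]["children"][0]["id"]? 312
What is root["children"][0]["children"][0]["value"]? 60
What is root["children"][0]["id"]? 910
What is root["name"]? "node_147"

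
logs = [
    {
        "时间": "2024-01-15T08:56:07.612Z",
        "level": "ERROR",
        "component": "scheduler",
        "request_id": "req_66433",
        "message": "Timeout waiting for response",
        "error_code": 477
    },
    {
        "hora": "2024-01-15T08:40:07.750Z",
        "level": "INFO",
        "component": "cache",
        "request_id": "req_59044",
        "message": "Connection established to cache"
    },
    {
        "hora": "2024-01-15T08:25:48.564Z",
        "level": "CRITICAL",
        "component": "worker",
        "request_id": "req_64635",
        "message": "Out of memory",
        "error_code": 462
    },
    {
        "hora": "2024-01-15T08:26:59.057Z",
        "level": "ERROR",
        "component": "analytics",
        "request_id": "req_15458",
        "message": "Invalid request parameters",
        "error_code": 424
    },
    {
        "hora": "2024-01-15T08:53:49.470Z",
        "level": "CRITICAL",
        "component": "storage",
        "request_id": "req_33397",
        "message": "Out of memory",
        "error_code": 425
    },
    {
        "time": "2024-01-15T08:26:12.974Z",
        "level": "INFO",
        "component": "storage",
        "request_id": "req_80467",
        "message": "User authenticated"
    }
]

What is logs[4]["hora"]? "2024-01-15T08:53:49.470Z"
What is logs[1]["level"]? "INFO"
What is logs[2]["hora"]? "2024-01-15T08:25:48.564Z"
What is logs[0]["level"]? "ERROR"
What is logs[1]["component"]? "cache"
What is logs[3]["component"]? "analytics"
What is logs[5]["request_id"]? "req_80467"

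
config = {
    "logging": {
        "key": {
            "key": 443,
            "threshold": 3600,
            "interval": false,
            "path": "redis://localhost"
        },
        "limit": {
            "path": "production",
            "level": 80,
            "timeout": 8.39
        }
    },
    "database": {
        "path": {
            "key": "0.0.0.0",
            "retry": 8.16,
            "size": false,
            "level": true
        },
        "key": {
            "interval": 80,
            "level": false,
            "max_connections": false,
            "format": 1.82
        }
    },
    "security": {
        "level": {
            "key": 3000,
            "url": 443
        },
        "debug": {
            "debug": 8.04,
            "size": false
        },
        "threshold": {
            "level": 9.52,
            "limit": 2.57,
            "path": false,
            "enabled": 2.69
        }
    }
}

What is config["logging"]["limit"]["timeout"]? 8.39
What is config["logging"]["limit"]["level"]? 80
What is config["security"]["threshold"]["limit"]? 2.57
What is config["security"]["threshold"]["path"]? False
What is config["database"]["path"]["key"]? "0.0.0.0"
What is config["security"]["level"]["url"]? 443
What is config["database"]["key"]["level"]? False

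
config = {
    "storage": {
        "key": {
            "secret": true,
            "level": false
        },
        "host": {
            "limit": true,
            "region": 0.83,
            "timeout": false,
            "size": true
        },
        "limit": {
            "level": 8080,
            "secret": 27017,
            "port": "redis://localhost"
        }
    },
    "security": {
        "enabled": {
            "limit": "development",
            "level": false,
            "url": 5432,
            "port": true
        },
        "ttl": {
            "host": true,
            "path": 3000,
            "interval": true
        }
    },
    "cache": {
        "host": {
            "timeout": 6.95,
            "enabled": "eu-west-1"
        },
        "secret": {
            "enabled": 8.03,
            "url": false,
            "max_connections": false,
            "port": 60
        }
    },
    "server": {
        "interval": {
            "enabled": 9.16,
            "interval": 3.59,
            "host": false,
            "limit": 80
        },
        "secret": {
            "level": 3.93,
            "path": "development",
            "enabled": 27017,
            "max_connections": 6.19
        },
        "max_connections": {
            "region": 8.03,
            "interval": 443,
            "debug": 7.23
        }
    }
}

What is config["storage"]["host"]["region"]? 0.83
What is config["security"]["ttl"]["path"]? 3000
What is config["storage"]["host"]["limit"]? True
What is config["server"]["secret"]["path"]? "development"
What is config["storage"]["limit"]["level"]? 8080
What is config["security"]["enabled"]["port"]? True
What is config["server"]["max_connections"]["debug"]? 7.23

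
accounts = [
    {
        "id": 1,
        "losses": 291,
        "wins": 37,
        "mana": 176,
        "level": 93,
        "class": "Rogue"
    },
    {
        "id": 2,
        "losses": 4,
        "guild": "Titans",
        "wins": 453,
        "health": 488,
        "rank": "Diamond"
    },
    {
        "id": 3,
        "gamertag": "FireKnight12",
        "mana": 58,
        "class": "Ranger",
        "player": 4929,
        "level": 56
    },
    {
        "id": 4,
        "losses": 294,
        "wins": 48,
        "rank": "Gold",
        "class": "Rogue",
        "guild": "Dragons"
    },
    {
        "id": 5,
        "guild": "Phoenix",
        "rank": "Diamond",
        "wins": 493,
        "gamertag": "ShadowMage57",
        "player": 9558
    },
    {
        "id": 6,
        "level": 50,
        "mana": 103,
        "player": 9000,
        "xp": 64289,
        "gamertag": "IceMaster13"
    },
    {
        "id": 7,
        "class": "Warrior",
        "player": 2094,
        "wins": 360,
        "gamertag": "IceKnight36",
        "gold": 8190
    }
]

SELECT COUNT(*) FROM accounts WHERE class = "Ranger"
1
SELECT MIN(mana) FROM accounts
58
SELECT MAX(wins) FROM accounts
493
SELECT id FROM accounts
[1, 2, 3, 4, 5, 6, 7]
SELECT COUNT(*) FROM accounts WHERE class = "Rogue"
2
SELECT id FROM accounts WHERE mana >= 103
[1, 6]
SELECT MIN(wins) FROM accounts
37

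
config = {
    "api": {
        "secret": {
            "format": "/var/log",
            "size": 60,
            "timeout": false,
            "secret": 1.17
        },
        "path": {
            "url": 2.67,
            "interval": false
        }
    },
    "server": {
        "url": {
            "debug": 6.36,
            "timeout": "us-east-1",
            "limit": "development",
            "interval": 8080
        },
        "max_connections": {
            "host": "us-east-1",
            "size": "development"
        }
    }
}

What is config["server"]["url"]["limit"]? "development"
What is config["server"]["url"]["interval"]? 8080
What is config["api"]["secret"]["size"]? 60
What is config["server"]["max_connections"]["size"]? "development"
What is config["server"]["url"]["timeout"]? "us-east-1"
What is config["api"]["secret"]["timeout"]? False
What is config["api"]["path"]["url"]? 2.67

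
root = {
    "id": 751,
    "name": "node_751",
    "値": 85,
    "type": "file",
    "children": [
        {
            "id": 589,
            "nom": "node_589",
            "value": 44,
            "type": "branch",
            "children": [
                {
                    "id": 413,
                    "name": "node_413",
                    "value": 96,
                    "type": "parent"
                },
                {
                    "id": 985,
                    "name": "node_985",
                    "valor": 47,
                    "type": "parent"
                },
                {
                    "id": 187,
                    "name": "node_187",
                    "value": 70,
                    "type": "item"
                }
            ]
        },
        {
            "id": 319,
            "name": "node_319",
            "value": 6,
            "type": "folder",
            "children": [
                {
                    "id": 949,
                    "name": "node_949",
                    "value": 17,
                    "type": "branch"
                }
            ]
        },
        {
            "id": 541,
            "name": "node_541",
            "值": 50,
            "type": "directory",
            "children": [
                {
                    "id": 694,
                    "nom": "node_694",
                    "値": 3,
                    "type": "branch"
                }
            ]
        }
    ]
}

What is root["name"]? "node_751"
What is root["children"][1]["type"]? "folder"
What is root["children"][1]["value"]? 6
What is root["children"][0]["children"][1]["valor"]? 47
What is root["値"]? 85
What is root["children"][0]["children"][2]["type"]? "item"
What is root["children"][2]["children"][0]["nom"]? "node_694"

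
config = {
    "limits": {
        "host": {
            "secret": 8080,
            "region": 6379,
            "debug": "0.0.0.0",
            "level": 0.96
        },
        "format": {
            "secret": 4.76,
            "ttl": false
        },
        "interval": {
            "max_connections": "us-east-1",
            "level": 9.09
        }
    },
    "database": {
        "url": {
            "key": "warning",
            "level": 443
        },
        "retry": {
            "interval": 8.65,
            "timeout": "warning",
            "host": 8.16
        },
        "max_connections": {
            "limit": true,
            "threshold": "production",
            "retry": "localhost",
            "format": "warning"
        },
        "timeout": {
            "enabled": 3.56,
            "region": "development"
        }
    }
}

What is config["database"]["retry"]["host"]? 8.16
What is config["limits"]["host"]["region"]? 6379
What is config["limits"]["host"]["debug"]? "0.0.0.0"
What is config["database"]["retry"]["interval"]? 8.65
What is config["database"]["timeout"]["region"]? "development"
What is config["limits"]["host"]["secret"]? 8080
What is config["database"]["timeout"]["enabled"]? 3.56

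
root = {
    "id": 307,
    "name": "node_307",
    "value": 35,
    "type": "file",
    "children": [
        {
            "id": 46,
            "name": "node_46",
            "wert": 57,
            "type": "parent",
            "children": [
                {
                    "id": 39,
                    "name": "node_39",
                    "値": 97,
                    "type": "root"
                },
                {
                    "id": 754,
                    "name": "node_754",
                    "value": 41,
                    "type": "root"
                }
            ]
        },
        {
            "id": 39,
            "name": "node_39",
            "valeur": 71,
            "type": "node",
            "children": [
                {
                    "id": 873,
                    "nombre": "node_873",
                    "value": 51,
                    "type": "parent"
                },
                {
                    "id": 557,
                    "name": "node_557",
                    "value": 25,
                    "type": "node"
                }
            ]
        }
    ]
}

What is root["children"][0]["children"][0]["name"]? "node_39"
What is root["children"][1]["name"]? "node_39"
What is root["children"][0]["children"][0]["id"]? 39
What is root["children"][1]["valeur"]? 71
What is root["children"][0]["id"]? 46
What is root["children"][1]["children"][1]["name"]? "node_557"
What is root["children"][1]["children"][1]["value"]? 25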